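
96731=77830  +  18901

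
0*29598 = 0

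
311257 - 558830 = - 247573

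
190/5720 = 19/572 = 0.03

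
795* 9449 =7511955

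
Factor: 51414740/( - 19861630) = - 5141474/1986163 = - 2^1*13^1*31^1*41^(-1)*193^ ( - 1)* 251^ ( - 1 )*6379^1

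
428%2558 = 428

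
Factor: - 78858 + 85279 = 6421^1 = 6421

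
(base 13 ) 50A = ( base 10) 855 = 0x357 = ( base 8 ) 1527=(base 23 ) 1E4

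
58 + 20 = 78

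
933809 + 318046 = 1251855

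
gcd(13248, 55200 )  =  2208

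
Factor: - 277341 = - 3^1*193^1*479^1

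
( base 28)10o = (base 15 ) 38d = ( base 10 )808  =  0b1100101000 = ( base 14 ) 41A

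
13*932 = 12116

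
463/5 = 463/5 = 92.60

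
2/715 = 2/715  =  0.00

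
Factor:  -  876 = -2^2*3^1*73^1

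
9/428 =9/428 = 0.02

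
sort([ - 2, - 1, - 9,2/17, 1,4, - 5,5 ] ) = [- 9,-5,-2,  -  1,2/17, 1,4,5 ] 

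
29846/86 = 347  +  2/43= 347.05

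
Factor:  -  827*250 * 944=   -  195172000=-2^5*5^3* 59^1*827^1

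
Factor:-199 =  - 199^1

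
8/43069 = 8/43069 = 0.00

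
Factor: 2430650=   2^1*5^2*173^1*281^1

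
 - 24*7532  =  -180768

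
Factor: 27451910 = 2^1 * 5^1*67^1*40973^1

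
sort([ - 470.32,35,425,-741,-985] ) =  [  -  985, - 741, - 470.32,35,425]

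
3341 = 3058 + 283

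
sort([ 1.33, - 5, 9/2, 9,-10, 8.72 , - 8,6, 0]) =[-10 , - 8, - 5,0, 1.33,9/2, 6,8.72,9]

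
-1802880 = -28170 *64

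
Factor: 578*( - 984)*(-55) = 31281360 = 2^4*3^1*5^1*11^1*17^2*41^1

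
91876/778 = 118 + 36/389 = 118.09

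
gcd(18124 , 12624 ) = 4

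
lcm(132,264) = 264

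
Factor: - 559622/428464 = -2^( - 3)*7^1*61^( - 1) * 71^1*439^(-1)*563^1= -279811/214232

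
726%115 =36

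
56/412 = 14/103 = 0.14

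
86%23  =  17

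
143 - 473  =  -330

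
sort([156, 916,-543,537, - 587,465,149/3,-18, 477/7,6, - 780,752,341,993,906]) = [ - 780, - 587,-543, - 18, 6, 149/3,477/7 , 156, 341,465, 537,752,906, 916, 993]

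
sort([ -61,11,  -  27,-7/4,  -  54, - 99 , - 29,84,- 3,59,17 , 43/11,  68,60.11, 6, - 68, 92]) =[ - 99, - 68 , -61, - 54, - 29, - 27,  -  3,  -  7/4,43/11,6,11, 17,59, 60.11 , 68,  84,92 ]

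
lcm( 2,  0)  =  0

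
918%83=5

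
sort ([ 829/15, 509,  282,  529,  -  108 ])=[-108,829/15,282, 509, 529]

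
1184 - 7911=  - 6727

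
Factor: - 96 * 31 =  - 2976 = -2^5 * 3^1*31^1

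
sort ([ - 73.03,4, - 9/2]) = [ - 73.03,-9/2 , 4]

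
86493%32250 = 21993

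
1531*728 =1114568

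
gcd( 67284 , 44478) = 126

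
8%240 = 8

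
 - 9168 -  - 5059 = - 4109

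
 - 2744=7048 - 9792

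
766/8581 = 766/8581 =0.09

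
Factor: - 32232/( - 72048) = 17/38 = 2^( - 1) * 17^1*19^( - 1)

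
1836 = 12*153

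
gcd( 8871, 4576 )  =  1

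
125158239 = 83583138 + 41575101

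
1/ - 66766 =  - 1 + 66765/66766 = - 0.00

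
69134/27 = 69134/27 = 2560.52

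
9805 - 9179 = 626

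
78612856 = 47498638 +31114218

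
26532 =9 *2948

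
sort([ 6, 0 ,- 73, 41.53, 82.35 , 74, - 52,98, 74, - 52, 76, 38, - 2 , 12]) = [-73, - 52, - 52, - 2,0,  6, 12, 38, 41.53, 74, 74,76,82.35, 98]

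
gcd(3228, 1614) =1614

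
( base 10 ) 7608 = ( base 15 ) 23C3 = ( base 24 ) d50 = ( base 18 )158c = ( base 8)16670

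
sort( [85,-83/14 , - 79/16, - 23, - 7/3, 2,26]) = [ - 23,- 83/14,-79/16,- 7/3, 2,26,  85]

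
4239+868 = 5107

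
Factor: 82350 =2^1*3^3*5^2*61^1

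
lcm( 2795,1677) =8385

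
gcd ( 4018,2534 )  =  14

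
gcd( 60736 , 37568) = 64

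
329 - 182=147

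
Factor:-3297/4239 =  - 3^( - 2)*7^1 =-7/9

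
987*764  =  754068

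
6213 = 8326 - 2113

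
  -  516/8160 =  - 1+ 637/680= -0.06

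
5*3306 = 16530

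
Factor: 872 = 2^3*109^1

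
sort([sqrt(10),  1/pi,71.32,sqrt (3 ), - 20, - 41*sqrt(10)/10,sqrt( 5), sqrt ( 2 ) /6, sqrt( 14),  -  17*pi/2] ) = [  -  17* pi/2, - 20,-41*sqrt( 10 )/10,sqrt ( 2)/6,1/pi,sqrt(3 ), sqrt(  5), sqrt(10) , sqrt(14), 71.32 ]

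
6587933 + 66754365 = 73342298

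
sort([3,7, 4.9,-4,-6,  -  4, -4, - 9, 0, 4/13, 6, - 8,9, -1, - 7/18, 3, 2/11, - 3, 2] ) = [ - 9, -8,-6,  -  4,-4, - 4,- 3,-1, - 7/18,0, 2/11 , 4/13, 2,  3, 3  ,  4.9, 6, 7, 9]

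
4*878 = 3512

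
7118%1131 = 332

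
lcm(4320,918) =73440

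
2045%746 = 553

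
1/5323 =1/5323 = 0.00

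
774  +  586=1360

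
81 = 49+32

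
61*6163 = 375943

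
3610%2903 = 707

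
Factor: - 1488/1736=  - 2^1*3^1*7^(  -  1) = - 6/7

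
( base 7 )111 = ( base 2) 111001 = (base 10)57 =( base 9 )63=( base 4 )321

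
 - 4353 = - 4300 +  - 53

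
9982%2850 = 1432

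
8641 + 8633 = 17274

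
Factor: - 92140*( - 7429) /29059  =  2^2*5^1 *17^2*19^1 * 23^1*271^1 * 29059^ (-1) = 684508060/29059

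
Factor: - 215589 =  - 3^1 * 11^1*47^1*139^1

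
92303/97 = 951+56/97 = 951.58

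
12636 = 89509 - 76873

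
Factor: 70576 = 2^4*11^1 * 401^1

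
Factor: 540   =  2^2*3^3 * 5^1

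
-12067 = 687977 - 700044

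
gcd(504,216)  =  72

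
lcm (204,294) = 9996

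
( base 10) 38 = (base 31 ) 17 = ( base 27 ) 1B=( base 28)1A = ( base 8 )46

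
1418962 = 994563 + 424399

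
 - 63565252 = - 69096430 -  - 5531178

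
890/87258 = 445/43629= 0.01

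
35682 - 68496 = -32814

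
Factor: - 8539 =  - 8539^1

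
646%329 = 317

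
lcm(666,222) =666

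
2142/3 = 714= 714.00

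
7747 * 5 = 38735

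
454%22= 14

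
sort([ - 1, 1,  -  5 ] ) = [-5,-1,1 ]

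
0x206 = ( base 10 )518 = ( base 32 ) g6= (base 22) 11c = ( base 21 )13E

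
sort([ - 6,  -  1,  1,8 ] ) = [-6, - 1,  1, 8]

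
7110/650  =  10 + 61/65 = 10.94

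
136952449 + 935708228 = 1072660677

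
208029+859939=1067968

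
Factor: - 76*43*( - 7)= 22876 = 2^2*7^1 * 19^1*43^1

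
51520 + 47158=98678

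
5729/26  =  220 + 9/26=220.35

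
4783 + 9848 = 14631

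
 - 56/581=-8/83 = -0.10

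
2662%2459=203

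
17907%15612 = 2295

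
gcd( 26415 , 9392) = 587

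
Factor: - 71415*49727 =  - 3551253705 = - 3^3 * 5^1*23^2*49727^1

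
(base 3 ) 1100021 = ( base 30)12J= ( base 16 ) 3D3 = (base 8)1723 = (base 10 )979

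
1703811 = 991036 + 712775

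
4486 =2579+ 1907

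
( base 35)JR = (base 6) 3112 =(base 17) 26c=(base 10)692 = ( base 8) 1264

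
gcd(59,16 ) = 1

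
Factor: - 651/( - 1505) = 3^1 * 5^( - 1 )*31^1*  43^( - 1) = 93/215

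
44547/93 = 479=479.00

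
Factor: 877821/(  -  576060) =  - 292607/192020 = - 2^( - 2 )*5^( - 1 )*7^1* 9601^( - 1 )*41801^1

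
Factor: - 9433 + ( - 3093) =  - 12526 = - 2^1* 6263^1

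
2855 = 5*571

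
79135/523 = 79135/523 =151.31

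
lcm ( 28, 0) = 0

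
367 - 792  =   - 425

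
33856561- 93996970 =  - 60140409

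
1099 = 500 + 599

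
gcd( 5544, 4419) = 9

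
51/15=3 + 2/5  =  3.40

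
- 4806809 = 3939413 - 8746222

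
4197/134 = 4197/134 = 31.32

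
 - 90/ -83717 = 90/83717=0.00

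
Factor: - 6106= -2^1*43^1 * 71^1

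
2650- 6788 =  - 4138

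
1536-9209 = -7673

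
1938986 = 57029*34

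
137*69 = 9453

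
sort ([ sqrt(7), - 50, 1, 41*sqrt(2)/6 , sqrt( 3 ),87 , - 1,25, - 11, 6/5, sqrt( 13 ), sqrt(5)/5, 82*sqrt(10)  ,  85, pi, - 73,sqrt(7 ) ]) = [ -73,-50,-11,  -  1, sqrt ( 5) /5,1, 6/5,sqrt( 3),sqrt( 7), sqrt( 7) , pi, sqrt(13 ) , 41*sqrt(2 ) /6, 25,85, 87 , 82*sqrt ( 10 )] 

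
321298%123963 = 73372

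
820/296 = 2+ 57/74=2.77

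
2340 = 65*36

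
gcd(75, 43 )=1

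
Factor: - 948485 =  - 5^1*189697^1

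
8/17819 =8/17819=0.00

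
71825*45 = 3232125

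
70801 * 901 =63791701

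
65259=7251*9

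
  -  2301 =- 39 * 59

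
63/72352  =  9/10336 = 0.00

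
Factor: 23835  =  3^1*5^1 * 7^1*227^1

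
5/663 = 5/663 = 0.01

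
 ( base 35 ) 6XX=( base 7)33615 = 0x215A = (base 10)8538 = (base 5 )233123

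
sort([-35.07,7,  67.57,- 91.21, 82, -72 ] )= [ - 91.21,-72, - 35.07,7, 67.57, 82] 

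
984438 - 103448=880990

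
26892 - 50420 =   -  23528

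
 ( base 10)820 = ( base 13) 4b1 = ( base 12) 584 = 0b1100110100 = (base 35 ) NF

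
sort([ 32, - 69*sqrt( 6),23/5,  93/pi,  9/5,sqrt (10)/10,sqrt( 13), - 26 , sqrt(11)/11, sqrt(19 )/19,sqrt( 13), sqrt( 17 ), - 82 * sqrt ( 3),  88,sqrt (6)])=[  -  69*sqrt(6), - 82*sqrt ( 3), - 26, sqrt( 19)/19,  sqrt( 11 ) /11,sqrt( 10 ) /10,9/5, sqrt( 6) , sqrt( 13 ),sqrt( 13 ), sqrt( 17),23/5  ,  93/pi, 32 , 88]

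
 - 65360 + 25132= - 40228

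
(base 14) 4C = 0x44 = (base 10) 68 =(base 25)2i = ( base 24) 2K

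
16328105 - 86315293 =  -  69987188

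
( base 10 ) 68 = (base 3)2112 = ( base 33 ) 22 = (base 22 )32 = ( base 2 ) 1000100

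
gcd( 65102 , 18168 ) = 1514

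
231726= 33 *7022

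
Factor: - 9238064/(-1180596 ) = 2309516/295149= 2^2*3^( - 1)*11^1 *37^(  -  1)*2659^(-1 )*52489^1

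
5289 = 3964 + 1325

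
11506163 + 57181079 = 68687242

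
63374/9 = 7041 + 5/9 = 7041.56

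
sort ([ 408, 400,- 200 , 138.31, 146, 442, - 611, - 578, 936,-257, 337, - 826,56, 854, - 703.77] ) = [ - 826, - 703.77, - 611,-578, - 257,  -  200, 56, 138.31, 146,337,400, 408,442 , 854, 936]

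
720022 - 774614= - 54592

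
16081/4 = 16081/4=4020.25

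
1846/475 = 1846/475 = 3.89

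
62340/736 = 15585/184= 84.70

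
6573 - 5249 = 1324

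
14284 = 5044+9240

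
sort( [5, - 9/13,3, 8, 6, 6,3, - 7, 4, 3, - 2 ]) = [ - 7, - 2, - 9/13, 3,3, 3, 4, 5 , 6,  6,8 ] 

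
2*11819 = 23638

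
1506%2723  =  1506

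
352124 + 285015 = 637139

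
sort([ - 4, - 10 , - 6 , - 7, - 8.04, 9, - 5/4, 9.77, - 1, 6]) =[ -10,-8.04, - 7, - 6, - 4,-5/4, - 1, 6,  9,9.77]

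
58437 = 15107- -43330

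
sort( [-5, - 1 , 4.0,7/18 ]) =[ - 5, - 1, 7/18, 4.0]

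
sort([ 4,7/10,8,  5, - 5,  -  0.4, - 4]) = [ - 5, - 4  , - 0.4,7/10,4,5,  8]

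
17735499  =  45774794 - 28039295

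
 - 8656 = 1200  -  9856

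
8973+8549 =17522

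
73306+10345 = 83651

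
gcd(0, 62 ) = 62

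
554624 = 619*896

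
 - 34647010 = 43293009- 77940019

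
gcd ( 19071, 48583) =1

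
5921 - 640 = 5281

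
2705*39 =105495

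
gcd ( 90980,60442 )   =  2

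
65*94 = 6110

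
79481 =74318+5163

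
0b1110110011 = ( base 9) 1262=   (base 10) 947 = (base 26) 1ab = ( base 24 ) 1fb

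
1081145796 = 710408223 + 370737573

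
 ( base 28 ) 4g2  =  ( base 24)65A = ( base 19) 9HE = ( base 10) 3586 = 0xe02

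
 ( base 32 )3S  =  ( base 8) 174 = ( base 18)6g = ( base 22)5e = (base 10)124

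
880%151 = 125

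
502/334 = 1 + 84/167  =  1.50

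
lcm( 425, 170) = 850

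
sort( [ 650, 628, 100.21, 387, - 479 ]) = [ - 479,100.21,387, 628, 650] 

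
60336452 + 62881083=123217535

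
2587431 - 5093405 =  - 2505974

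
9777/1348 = 9777/1348 = 7.25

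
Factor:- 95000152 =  - 2^3 *13^1* 19^1*131^1 * 367^1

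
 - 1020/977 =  - 2 + 934/977 = - 1.04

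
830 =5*166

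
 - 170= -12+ - 158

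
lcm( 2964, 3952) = 11856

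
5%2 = 1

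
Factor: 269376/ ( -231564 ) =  - 976/839 =- 2^4*61^1*839^ (  -  1 )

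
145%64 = 17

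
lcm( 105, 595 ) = 1785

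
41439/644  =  64 +223/644 = 64.35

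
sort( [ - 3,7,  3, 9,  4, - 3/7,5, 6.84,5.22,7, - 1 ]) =[ - 3, - 1,-3/7, 3,  4, 5, 5.22, 6.84,7, 7,  9 ] 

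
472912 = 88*5374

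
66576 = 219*304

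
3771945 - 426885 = 3345060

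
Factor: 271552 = 2^6*4243^1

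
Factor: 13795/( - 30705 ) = - 3^( -1 )*23^ (-1 )*31^1 =-31/69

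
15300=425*36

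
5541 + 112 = 5653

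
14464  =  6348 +8116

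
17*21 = 357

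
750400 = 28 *26800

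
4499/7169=4499/7169=0.63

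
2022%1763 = 259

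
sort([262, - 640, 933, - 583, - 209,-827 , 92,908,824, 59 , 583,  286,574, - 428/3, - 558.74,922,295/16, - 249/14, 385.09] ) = [ - 827 ,  -  640, - 583, - 558.74, - 209, - 428/3, - 249/14,295/16, 59, 92 , 262,286,385.09, 574,583 , 824,  908, 922,933 ]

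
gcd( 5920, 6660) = 740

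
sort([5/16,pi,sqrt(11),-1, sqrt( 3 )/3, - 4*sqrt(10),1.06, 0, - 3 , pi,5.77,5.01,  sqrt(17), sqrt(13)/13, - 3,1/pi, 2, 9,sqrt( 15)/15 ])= [-4*sqrt(10 ), - 3, - 3, - 1,0, sqrt( 15)/15, sqrt(13) /13, 5/16, 1/pi , sqrt (3)/3, 1.06,  2, pi,pi, sqrt( 11 ), sqrt (17),5.01,5.77, 9 ] 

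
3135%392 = 391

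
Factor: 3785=5^1*757^1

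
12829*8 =102632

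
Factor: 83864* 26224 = 2199249536= 2^7*11^2*149^1 * 953^1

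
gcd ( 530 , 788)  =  2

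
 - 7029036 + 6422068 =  - 606968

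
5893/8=736 + 5/8 = 736.62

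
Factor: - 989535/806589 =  - 329845/268863 = - 3^( - 1 )*5^1*7^( -2)*31^ ( - 1)*41^1*59^(  -  1)*1609^1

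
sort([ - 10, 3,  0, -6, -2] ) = [ - 10,-6, -2, 0,3]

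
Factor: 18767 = 7^2 * 383^1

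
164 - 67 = 97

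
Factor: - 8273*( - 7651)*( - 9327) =  -  3^1*7^1*1093^1*3109^1*8273^1 = - 590368535421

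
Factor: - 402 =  - 2^1*3^1 * 67^1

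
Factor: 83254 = 2^1*41627^1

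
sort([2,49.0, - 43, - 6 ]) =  [ - 43, - 6, 2 , 49.0]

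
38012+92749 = 130761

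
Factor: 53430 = 2^1 *3^1*5^1*13^1*137^1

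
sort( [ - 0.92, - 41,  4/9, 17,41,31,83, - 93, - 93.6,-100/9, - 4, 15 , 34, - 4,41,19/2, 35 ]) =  [ - 93.6, - 93, - 41, - 100/9  , - 4, - 4,-0.92,4/9, 19/2, 15,  17, 31,  34, 35,41,  41  ,  83]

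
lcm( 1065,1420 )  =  4260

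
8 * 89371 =714968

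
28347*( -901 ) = - 25540647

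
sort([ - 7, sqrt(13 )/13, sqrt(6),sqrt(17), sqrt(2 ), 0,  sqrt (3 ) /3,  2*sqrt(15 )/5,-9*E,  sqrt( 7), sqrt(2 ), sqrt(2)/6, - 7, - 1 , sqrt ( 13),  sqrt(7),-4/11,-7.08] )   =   [-9*E,-7.08,  -  7, - 7, - 1,-4/11, 0,sqrt(2)/6 , sqrt(13 ) /13,sqrt( 3)/3,sqrt(2),sqrt(2), 2 * sqrt( 15)/5, sqrt(6), sqrt( 7), sqrt( 7) , sqrt(13),  sqrt( 17)] 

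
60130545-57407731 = 2722814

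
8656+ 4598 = 13254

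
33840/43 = 33840/43 = 786.98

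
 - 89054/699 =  - 89054/699=- 127.40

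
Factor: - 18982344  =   - 2^3*3^1*41^1*101^1*191^1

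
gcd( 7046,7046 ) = 7046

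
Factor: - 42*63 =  - 2^1*3^3*7^2 = - 2646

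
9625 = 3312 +6313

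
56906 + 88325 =145231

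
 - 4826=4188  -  9014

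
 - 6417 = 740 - 7157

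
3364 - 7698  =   - 4334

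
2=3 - 1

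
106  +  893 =999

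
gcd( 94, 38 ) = 2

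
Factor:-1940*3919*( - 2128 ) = 16178886080 = 2^6 * 5^1*7^1*19^1*97^1*3919^1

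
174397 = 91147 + 83250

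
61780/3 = 20593 + 1/3 = 20593.33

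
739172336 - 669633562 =69538774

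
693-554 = 139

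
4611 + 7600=12211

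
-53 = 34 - 87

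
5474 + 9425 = 14899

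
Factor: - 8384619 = -3^1* 139^1*20107^1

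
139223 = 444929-305706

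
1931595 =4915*393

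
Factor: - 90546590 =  - 2^1*5^1*17^3*19^1* 97^1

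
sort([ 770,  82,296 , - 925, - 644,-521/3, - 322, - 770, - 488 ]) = [ - 925,-770,  -  644, - 488, - 322, - 521/3 , 82, 296, 770] 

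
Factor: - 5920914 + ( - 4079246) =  - 10000160 = - 2^5*5^1*62501^1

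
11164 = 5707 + 5457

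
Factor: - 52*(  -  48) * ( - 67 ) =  - 167232 = -  2^6 *3^1 * 13^1*67^1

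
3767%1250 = 17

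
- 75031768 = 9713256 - 84745024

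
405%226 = 179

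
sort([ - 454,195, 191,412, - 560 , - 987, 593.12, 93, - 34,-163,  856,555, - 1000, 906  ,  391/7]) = [ - 1000,-987  , - 560,- 454, - 163, - 34, 391/7, 93, 191,195, 412,555, 593.12,856, 906 ]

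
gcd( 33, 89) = 1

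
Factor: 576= 2^6*3^2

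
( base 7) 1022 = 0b101100111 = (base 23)fe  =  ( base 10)359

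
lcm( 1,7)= 7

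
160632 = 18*8924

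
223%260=223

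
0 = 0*4795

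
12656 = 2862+9794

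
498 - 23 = 475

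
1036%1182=1036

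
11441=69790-58349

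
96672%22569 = 6396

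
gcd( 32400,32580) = 180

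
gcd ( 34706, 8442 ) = 938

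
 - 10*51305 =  - 513050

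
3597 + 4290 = 7887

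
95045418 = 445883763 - 350838345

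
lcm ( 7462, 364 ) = 14924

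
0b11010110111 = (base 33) 1j3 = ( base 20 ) 45J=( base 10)1719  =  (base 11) 1323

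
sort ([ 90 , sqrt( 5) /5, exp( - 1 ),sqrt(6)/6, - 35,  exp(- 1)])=[-35, exp( - 1),  exp(-1), sqrt( 6 ) /6, sqrt( 5 )/5, 90]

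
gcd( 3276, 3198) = 78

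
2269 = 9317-7048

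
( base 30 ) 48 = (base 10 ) 128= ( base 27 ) 4k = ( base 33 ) 3T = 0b10000000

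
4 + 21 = 25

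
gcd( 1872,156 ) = 156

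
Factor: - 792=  - 2^3*3^2 *11^1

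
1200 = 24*50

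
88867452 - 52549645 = 36317807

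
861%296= 269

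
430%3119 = 430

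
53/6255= 53/6255  =  0.01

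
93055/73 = 93055/73= 1274.73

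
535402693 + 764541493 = 1299944186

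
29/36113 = 29/36113= 0.00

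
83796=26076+57720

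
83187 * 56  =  4658472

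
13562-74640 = -61078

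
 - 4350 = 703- 5053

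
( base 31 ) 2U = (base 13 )71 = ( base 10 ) 92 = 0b1011100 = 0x5c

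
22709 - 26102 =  - 3393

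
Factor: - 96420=  -  2^2 * 3^1*5^1 *1607^1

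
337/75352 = 337/75352= 0.00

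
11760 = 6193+5567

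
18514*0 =0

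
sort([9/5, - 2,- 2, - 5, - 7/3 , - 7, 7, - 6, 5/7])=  [ - 7, - 6, - 5, - 7/3, - 2 ,  -  2, 5/7,9/5,  7]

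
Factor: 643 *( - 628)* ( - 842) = 2^3*157^1*421^1* 643^1 = 340002968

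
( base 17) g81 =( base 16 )1299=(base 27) 6E9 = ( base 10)4761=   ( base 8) 11231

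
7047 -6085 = 962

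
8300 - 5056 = 3244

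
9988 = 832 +9156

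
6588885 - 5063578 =1525307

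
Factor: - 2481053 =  - 61^1 * 89^1 *457^1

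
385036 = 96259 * 4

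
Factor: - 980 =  - 2^2*5^1*7^2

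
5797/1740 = 5797/1740 = 3.33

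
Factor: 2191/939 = 7/3 = 3^ ( - 1) * 7^1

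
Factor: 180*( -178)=-32040 = -2^3*3^2 * 5^1*89^1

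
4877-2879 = 1998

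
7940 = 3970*2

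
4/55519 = 4/55519 = 0.00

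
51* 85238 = 4347138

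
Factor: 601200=2^4*3^2*5^2*167^1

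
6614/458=3307/229= 14.44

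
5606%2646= 314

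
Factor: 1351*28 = 2^2*7^2*193^1= 37828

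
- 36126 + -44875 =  - 81001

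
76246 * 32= 2439872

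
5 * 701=3505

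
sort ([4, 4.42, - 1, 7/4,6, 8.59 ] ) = [-1, 7/4, 4, 4.42 , 6, 8.59]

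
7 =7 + 0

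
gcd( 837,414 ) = 9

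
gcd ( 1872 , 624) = 624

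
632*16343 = 10328776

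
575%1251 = 575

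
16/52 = 4/13 = 0.31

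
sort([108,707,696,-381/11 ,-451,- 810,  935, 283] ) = [-810,-451, - 381/11, 108,283,  696,707,  935] 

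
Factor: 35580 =2^2*3^1* 5^1*593^1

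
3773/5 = 3773/5  =  754.60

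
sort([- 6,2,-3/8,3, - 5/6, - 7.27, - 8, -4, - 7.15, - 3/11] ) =[ - 8, - 7.27, - 7.15, -6,- 4, - 5/6, - 3/8, - 3/11, 2,  3]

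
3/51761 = 3/51761 =0.00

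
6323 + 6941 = 13264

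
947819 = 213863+733956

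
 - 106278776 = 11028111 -117306887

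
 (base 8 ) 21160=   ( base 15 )292b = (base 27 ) c2e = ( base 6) 104452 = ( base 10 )8816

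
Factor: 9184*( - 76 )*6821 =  - 2^7 * 7^1*19^2*41^1*359^1 = - 4760948864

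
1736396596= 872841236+863555360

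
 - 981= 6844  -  7825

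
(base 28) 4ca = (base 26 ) 53o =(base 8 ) 6632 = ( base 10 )3482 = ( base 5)102412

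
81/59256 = 9/6584 = 0.00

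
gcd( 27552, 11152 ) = 656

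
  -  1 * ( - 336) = 336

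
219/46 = 219/46=   4.76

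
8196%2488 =732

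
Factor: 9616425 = 3^1 * 5^2*7^1 * 13^1*1409^1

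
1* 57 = 57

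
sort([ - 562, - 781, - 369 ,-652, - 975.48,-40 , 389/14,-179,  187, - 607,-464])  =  [ - 975.48,-781, - 652, - 607, - 562,-464,  -  369, - 179, - 40 , 389/14,187 ]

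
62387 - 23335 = 39052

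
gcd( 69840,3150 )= 90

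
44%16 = 12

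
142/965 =142/965 = 0.15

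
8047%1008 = 991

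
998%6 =2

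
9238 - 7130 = 2108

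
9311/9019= 1 + 292/9019 = 1.03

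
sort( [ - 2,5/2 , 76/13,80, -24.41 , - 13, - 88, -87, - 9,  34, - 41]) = [ - 88,  -  87,  -  41, - 24.41, - 13, - 9, -2, 5/2,76/13,34,  80]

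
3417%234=141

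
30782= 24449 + 6333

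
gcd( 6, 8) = 2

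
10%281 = 10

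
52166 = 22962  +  29204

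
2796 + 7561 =10357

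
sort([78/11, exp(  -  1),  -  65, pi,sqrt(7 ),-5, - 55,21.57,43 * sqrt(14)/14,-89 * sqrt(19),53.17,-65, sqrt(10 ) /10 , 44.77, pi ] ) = [ - 89*sqrt( 19),- 65, - 65, - 55,  -  5, sqrt(10 ) /10, exp ( - 1 ), sqrt( 7),  pi , pi , 78/11, 43*sqrt( 14)/14 , 21.57, 44.77, 53.17]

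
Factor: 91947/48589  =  3^1*30649^1*48589^( - 1 ) 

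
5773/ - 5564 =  - 2 + 5355/5564 = - 1.04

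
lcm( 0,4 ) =0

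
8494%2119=18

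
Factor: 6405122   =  2^1 * 61^1*52501^1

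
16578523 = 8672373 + 7906150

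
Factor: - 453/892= - 2^( - 2 )*3^1  *151^1 * 223^(-1 )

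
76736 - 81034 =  - 4298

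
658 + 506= 1164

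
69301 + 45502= 114803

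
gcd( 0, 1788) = 1788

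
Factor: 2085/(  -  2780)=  - 3/4=-2^ (- 2) * 3^1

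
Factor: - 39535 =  - 5^1*7907^1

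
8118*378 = 3068604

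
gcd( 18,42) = 6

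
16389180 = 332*49365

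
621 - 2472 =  - 1851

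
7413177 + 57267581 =64680758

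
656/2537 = 656/2537= 0.26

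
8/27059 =8/27059= 0.00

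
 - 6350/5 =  - 1270 = - 1270.00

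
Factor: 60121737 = 3^3*13^1*157^1*1091^1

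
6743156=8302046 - 1558890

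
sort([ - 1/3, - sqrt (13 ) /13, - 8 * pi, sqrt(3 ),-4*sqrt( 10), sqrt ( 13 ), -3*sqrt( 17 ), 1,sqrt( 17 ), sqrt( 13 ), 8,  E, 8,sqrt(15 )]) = [ - 8 *pi, - 4*sqrt ( 10 ), -3*sqrt(17 ), - 1/3,  -  sqrt( 13 ) /13, 1, sqrt( 3), E, sqrt( 13),sqrt(13), sqrt( 15), sqrt(17 ), 8, 8] 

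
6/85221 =2/28407 =0.00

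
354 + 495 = 849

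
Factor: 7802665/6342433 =5^1*13^1*787^(  -  1)*8059^( - 1 )*120041^1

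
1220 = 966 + 254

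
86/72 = 1 + 7/36 = 1.19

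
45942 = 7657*6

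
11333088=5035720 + 6297368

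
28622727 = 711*40257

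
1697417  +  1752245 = 3449662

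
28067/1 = 28067 = 28067.00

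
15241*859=13092019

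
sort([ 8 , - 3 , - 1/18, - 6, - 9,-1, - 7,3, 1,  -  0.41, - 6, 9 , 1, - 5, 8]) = [-9, - 7, - 6, - 6,  -  5 ,  -  3,-1  , - 0.41, - 1/18,  1, 1, 3,  8, 8, 9] 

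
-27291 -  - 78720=51429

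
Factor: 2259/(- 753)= - 3 = - 3^1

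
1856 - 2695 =  -  839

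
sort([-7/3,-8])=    [-8,  -  7/3 ] 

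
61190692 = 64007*956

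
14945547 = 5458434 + 9487113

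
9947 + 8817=18764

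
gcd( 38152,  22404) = 4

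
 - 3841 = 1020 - 4861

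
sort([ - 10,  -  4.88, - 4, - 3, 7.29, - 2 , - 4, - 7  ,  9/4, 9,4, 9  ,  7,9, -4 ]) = [-10, - 7, - 4.88,- 4, - 4, - 4, - 3, - 2, 9/4,4,7, 7.29, 9, 9, 9]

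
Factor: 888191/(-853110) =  - 2^( - 1 )*3^( - 2)*5^ ( - 1)*23^3 * 73^1*9479^(-1)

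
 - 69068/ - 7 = 9866 + 6/7 = 9866.86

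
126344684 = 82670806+43673878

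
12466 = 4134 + 8332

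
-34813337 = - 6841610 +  - 27971727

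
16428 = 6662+9766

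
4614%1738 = 1138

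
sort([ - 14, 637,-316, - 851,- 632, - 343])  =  [ - 851, - 632, - 343, - 316, - 14,  637 ]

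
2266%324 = 322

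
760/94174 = 380/47087 = 0.01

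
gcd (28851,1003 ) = 59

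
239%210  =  29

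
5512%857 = 370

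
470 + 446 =916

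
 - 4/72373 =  - 1+72369/72373  =  -0.00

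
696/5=696/5  =  139.20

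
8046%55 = 16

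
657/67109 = 657/67109 = 0.01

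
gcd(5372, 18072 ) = 4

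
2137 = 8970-6833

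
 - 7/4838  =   - 1 + 4831/4838 = -0.00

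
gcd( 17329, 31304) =559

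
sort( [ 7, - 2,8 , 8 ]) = [ - 2, 7 , 8 , 8] 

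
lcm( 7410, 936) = 88920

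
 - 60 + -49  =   -109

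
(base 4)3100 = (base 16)d0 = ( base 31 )6M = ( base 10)208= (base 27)7J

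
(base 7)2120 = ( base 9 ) 1022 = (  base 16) 2ed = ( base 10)749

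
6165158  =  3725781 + 2439377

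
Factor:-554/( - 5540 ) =2^( - 1)*5^(- 1 )= 1/10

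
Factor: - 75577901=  -7^1 * 811^1*13313^1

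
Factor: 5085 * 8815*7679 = 3^2*5^2*7^1*41^1*43^1*113^1*1097^1 = 344205607725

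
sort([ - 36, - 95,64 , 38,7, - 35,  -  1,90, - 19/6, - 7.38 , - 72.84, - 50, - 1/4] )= [-95, - 72.84, - 50,- 36, - 35,  -  7.38, - 19/6, - 1,-1/4,7,  38, 64, 90 ] 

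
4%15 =4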